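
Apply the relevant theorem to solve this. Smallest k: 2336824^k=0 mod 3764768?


2336824^k mod 3764768:
k=1: 2336824
k=2: 3129728
k=3: 713440
k=4: 1382976
k=5: 537824
k=6: 0
First zero at k = 6


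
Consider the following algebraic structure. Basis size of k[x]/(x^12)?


Basis: 1,x,...,x^11
dim=12


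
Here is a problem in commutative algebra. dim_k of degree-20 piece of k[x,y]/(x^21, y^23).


k[x,y], I = (x^21, y^23), d = 20
Need i < 21 and d-i < 23.
Range: 0 <= i <= 20.
H(20) = 21


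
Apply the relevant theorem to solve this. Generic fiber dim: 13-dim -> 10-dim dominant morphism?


dim(fiber)=dim(X)-dim(Y)=13-10=3


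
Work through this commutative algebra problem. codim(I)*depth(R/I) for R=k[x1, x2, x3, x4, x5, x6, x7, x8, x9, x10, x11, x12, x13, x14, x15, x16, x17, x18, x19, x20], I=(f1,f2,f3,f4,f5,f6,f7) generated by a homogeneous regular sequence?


codim=7, depth=dim(R/I)=20-7=13
Product=7*13=91


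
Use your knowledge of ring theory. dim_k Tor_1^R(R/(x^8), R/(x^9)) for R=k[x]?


Tor_1(R/I,R/J)=(I cap J)/IJ=(x^9)/(x^17)
dim=17-9=min(8,9)=8


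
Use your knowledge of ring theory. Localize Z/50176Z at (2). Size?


2-primary part: 50176=2^10*49
Size=2^10=1024


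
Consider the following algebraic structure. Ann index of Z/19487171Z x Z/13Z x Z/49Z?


Exponent = lcm of the cyclic orders; pairwise coprime => product.
11^7*13^1*7^2=19487171*13*49=12413327927


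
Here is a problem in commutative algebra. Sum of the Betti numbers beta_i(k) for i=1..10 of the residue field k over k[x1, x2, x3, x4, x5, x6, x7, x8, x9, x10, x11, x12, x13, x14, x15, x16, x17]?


Koszul resolution: beta_i(k)=C(n,i), n=17
C(17,1)=17, C(17,2)=136, C(17,3)=680, C(17,4)=2380, C(17,5)=6188, C(17,6)=12376, C(17,7)=19448, C(17,8)=24310, C(17,9)=24310, C(17,10)=19448
Sum=109293


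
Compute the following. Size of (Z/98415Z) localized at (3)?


3-primary part: 98415=3^9*5
Size=3^9=19683


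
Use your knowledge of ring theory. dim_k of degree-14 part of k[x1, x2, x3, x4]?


C(d+n-1,n-1)=C(17,3)=680


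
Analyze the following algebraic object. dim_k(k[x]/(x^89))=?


Basis: 1,x,...,x^88
dim=89


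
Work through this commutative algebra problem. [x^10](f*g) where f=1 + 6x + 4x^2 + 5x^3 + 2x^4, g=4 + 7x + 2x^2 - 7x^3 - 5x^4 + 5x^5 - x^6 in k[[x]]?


[x^10] = sum a_i*b_j, i+j=10
  2*-1=-2
Sum=-2


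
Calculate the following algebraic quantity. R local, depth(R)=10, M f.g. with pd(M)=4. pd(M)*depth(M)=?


pd+depth=10
depth=10-4=6
pd*depth=4*6=24


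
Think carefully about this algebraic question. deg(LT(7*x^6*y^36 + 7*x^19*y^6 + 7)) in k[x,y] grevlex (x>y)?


LT: 7*x^6*y^36
deg_x=6, deg_y=36
Total=6+36=42


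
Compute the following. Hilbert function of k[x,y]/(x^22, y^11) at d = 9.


k[x,y], I = (x^22, y^11), d = 9
Need i < 22 and d-i < 11.
Range: 0 <= i <= 9.
H(9) = 10


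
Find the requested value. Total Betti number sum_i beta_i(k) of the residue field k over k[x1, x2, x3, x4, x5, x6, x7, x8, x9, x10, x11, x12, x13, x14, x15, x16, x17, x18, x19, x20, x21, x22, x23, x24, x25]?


Koszul resolution: beta_i(k)=C(n,i), n=25
sum_i C(25,i) = 2^25 = 33554432


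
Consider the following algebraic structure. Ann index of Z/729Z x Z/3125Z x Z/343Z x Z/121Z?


Exponent = lcm of the cyclic orders; pairwise coprime => product.
3^6*5^5*7^3*11^2=729*3125*343*121=94549021875


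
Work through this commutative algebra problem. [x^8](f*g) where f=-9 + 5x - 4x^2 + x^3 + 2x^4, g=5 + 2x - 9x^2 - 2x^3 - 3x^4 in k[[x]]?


[x^8] = sum a_i*b_j, i+j=8
  2*-3=-6
Sum=-6


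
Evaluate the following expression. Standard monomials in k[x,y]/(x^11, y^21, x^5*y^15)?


k[x,y]/I, I = (x^11, y^21, x^5*y^15)
Rect: 11x21=231. Corner: (11-5)x(21-15)=36.
dim = 231-36 = 195


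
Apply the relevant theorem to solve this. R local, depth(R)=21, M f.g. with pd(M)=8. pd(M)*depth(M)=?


pd+depth=21
depth=21-8=13
pd*depth=8*13=104


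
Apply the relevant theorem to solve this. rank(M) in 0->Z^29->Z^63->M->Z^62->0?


Alt sum=0:
(-1)^0*29 + (-1)^1*63 + (-1)^2*? + (-1)^3*62=0
rank(M)=96


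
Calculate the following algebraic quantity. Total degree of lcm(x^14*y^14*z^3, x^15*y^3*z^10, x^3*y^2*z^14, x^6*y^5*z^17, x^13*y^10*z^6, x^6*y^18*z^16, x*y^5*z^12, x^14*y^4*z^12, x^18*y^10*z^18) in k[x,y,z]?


lcm = componentwise max:
x: max(14,15,3,6,13,6,1,14,18)=18
y: max(14,3,2,5,10,18,5,4,10)=18
z: max(3,10,14,17,6,16,12,12,18)=18
Total=18+18+18=54


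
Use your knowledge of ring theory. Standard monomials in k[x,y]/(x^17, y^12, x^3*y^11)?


k[x,y]/I, I = (x^17, y^12, x^3*y^11)
Rect: 17x12=204. Corner: (17-3)x(12-11)=14.
dim = 204-14 = 190


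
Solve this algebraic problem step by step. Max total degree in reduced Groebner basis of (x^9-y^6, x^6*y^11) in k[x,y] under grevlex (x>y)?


LT(f1)=x^9, LT(f2)=x^6y^11, lcm=x^9y^11
S(f1,f2) = y^11*f1 - x^3*f2 = -y^17
Reduced GB = {f1, f2, y^17}; degrees 9, 17, 17
Max = 17


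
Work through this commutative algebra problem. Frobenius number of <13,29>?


gcd(13,29)=1 => F=ab-a-b=13*29-13-29=377-42=335


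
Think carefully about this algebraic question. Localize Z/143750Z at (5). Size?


5-primary part: 143750=5^5*46
Size=5^5=3125


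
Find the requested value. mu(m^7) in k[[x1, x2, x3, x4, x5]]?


C(n+d-1,d)=C(11,7)=330


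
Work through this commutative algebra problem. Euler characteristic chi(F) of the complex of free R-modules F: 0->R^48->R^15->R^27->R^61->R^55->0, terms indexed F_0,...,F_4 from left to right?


chi = sum (-1)^i * rank:
(-1)^0*48=48
(-1)^1*15=-15
(-1)^2*27=27
(-1)^3*61=-61
(-1)^4*55=55
chi=54


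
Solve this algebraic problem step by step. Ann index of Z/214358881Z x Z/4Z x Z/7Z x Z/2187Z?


Exponent = lcm of the cyclic orders; pairwise coprime => product.
11^8*2^2*7^1*3^7=214358881*4*7*2187=13126480436916


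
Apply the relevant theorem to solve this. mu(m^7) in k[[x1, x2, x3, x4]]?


C(n+d-1,d)=C(10,7)=120


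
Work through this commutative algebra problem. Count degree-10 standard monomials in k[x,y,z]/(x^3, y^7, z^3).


Need i<3, j<7, k<3 with i+j+k=10.
For each i, j ranges over max(0,10-i-2)..min(6,10-i):
  i=0: j in [8,6] -> 0
  i=1: j in [7,6] -> 0
  i=2: j in [6,6] -> 1
H(10) = 0+0+1 = 1


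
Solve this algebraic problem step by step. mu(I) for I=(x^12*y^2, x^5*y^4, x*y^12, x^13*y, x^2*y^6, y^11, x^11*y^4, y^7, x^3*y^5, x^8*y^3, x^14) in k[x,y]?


Remove redundant (divisible by others).
y^11 redundant.
x^11*y^4 redundant.
x*y^12 redundant.
Min: x^14, x^13*y, x^12*y^2, x^8*y^3, x^5*y^4, x^3*y^5, x^2*y^6, y^7
Count=8


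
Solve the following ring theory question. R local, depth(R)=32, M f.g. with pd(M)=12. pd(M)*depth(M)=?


pd+depth=32
depth=32-12=20
pd*depth=12*20=240


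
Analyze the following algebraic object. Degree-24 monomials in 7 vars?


C(d+n-1,n-1)=C(30,6)=593775


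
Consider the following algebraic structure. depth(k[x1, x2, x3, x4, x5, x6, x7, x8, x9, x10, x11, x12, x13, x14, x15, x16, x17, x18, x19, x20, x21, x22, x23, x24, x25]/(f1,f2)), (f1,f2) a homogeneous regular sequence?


depth(R)=25
depth(R/I)=25-2=23


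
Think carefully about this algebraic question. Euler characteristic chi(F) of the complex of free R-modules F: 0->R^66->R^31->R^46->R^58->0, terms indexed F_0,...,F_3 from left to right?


chi = sum (-1)^i * rank:
(-1)^0*66=66
(-1)^1*31=-31
(-1)^2*46=46
(-1)^3*58=-58
chi=23


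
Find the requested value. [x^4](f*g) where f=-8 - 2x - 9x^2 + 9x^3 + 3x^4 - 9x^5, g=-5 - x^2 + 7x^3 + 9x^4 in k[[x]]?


[x^4] = sum a_i*b_j, i+j=4
  -8*9=-72
  -2*7=-14
  -9*-1=9
  3*-5=-15
Sum=-92


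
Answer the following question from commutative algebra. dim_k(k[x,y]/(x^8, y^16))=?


Basis: x^i*y^j, i<8, j<16
8*16=128


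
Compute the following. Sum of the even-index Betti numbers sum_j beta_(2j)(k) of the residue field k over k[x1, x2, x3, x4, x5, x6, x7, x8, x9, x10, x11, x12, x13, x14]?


Koszul resolution: beta_i(k)=C(n,i), n=14
sum_even C(14,i) = 2^(n-1) = 2^13 = 8192


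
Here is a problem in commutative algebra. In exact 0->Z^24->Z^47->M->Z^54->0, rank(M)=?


Alt sum=0:
(-1)^0*24 + (-1)^1*47 + (-1)^2*? + (-1)^3*54=0
rank(M)=77


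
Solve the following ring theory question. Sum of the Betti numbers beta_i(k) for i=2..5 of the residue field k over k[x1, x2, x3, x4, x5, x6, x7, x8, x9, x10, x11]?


Koszul resolution: beta_i(k)=C(n,i), n=11
C(11,2)=55, C(11,3)=165, C(11,4)=330, C(11,5)=462
Sum=1012


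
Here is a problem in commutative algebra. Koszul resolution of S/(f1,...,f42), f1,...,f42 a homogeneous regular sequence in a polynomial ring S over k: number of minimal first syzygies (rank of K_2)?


Regular sequence => Koszul complex is the minimal free resolution.
Syz_1 minimally generated by Koszul relations f_i*e_j - f_j*e_i (i<j): mu(Syz_1) = beta_2 = C(m,2) = m(m-1)/2
m=42
42*41/2 = 861


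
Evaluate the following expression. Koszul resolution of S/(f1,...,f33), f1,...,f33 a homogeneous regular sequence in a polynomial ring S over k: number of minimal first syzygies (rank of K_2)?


Regular sequence => Koszul complex is the minimal free resolution.
Syz_1 minimally generated by Koszul relations f_i*e_j - f_j*e_i (i<j): mu(Syz_1) = beta_2 = C(m,2) = m(m-1)/2
m=33
33*32/2 = 528


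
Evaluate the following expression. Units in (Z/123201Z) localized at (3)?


Local ring = Z/729Z.
phi(729) = 3^5*(3-1) = 486


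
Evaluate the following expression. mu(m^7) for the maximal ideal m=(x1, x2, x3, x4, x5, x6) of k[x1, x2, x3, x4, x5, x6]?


Graded Nakayama: mu(m^d) = dim_k (m^d/m^(d+1)) = #degree-7 monomials in 6 vars
C(n+d-1,d)=C(12,7)=792


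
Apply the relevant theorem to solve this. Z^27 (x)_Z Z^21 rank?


rank(M(x)N) = rank(M)*rank(N)
27*21 = 567


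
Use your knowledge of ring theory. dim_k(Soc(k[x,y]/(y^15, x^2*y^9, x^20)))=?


Socle = ann(m) = span of standard monomials u with x*u, y*u in I (staircase corners).
Minimal generators: x^20, x^2*y^9, y^15
Corners: xy^14, x^19y^8
Socle dim=2


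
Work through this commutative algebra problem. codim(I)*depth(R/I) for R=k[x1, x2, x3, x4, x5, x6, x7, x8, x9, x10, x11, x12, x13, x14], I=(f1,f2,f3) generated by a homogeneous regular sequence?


codim=3, depth=dim(R/I)=14-3=11
Product=3*11=33


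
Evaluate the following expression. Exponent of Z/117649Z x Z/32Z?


Exponent = lcm of the cyclic orders; pairwise coprime => product.
7^6*2^5=117649*32=3764768


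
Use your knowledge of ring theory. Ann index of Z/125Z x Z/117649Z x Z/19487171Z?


Exponent = lcm of the cyclic orders; pairwise coprime => product.
5^3*7^6*11^7=125*117649*19487171=286580772622375


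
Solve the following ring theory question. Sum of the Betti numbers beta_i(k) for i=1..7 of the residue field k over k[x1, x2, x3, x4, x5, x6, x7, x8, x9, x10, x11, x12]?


Koszul resolution: beta_i(k)=C(n,i), n=12
C(12,1)=12, C(12,2)=66, C(12,3)=220, C(12,4)=495, C(12,5)=792, C(12,6)=924, C(12,7)=792
Sum=3301


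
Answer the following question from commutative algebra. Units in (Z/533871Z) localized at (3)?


Local ring = Z/243Z.
phi(243) = 3^4*(3-1) = 162


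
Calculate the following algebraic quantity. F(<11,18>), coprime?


gcd(11,18)=1 => F=ab-a-b=11*18-11-18=198-29=169


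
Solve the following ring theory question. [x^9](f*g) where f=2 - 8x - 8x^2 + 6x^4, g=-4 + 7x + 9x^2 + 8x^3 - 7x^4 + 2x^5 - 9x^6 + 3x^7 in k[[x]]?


[x^9] = sum a_i*b_j, i+j=9
  -8*3=-24
  6*2=12
Sum=-12


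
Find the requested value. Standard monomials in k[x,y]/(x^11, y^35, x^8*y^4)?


k[x,y]/I, I = (x^11, y^35, x^8*y^4)
Rect: 11x35=385. Corner: (11-8)x(35-4)=93.
dim = 385-93 = 292


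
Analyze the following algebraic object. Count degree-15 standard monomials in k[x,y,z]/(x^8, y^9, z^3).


Need i<8, j<9, k<3 with i+j+k=15.
For each i, j ranges over max(0,15-i-2)..min(8,15-i):
  i=0: j in [13,8] -> 0
  i=1: j in [12,8] -> 0
  i=2: j in [11,8] -> 0
  i=3: j in [10,8] -> 0
  i=4: j in [9,8] -> 0
  i=5: j in [8,8] -> 1
  i=6: j in [7,8] -> 2
  i=7: j in [6,8] -> 3
H(15) = 0+0+0+0+0+1+2+3 = 6


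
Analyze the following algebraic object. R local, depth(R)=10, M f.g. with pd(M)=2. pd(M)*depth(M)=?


pd+depth=10
depth=10-2=8
pd*depth=2*8=16


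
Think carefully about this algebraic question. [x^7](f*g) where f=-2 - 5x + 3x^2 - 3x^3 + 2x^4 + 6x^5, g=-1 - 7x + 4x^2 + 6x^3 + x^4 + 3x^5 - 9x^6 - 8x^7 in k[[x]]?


[x^7] = sum a_i*b_j, i+j=7
  -2*-8=16
  -5*-9=45
  3*3=9
  -3*1=-3
  2*6=12
  6*4=24
Sum=103


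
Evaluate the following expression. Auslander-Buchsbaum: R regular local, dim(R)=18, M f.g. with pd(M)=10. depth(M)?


pd+depth=depth(R)=18
depth=18-10=8


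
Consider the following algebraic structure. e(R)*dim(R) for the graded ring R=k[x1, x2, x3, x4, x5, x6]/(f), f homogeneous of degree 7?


e(R)=deg(f)=7, dim(R)=6-1=5
e*dim=7*5=35


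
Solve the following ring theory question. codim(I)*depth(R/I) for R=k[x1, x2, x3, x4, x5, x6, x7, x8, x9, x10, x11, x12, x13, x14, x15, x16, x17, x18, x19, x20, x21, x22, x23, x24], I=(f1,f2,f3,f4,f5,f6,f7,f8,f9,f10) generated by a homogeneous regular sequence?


codim=10, depth=dim(R/I)=24-10=14
Product=10*14=140


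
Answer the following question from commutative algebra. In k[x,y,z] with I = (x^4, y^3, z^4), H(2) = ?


Need i<4, j<3, k<4 with i+j+k=2.
For each i, j ranges over max(0,2-i-3)..min(2,2-i):
  i=0: j in [0,2] -> 3
  i=1: j in [0,1] -> 2
  i=2: j in [0,0] -> 1
H(2) = 3+2+1 = 6


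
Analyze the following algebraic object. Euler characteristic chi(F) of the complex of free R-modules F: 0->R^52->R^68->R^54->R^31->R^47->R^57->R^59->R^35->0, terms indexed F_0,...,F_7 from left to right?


chi = sum (-1)^i * rank:
(-1)^0*52=52
(-1)^1*68=-68
(-1)^2*54=54
(-1)^3*31=-31
(-1)^4*47=47
(-1)^5*57=-57
(-1)^6*59=59
(-1)^7*35=-35
chi=21


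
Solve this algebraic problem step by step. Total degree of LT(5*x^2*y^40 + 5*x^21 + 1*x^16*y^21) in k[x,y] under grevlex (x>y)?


LT: 5*x^2*y^40
deg_x=2, deg_y=40
Total=2+40=42


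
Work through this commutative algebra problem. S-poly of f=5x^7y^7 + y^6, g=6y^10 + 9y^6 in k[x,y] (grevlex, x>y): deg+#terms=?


LT(f)=5x^7y^7, LT(g)=6y^10
lcm(LM)=x^7y^10
S(f,g) (scaled by 30 to clear denominators) = 6y^3*f - 5x^7*g = -45x^7y^6 + 6y^9
2 terms, deg 13.
13+2=15


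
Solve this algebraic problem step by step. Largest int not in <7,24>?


gcd(7,24)=1 => F=ab-a-b=7*24-7-24=168-31=137


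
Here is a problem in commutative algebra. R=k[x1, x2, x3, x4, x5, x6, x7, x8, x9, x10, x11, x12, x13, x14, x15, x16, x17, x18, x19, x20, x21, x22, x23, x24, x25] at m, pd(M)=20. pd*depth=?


pd+depth=25
depth=25-20=5
pd*depth=20*5=100


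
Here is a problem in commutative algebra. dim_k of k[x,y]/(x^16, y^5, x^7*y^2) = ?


k[x,y]/I, I = (x^16, y^5, x^7*y^2)
Rect: 16x5=80. Corner: (16-7)x(5-2)=27.
dim = 80-27 = 53


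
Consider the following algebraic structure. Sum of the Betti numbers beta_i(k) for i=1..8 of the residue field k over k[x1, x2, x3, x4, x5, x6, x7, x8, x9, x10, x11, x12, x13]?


Koszul resolution: beta_i(k)=C(n,i), n=13
C(13,1)=13, C(13,2)=78, C(13,3)=286, C(13,4)=715, C(13,5)=1287, C(13,6)=1716, C(13,7)=1716, C(13,8)=1287
Sum=7098


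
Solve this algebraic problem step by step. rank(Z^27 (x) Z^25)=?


rank(M(x)N) = rank(M)*rank(N)
27*25 = 675


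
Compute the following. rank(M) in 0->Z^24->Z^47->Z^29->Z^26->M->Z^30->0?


Alt sum=0:
(-1)^0*24 + (-1)^1*47 + (-1)^2*29 + (-1)^3*26 + (-1)^4*? + (-1)^5*30=0
rank(M)=50


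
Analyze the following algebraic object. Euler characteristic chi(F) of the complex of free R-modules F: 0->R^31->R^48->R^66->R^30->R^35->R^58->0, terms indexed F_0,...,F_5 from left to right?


chi = sum (-1)^i * rank:
(-1)^0*31=31
(-1)^1*48=-48
(-1)^2*66=66
(-1)^3*30=-30
(-1)^4*35=35
(-1)^5*58=-58
chi=-4


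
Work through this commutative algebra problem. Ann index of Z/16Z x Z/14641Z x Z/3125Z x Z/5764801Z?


Exponent = lcm of the cyclic orders; pairwise coprime => product.
2^4*11^4*5^5*7^8=16*14641*3125*5764801=4220122572050000


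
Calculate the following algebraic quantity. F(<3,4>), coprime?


gcd(3,4)=1 => F=ab-a-b=3*4-3-4=12-7=5


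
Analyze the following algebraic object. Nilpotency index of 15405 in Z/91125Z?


15405^k mod 91125:
k=1: 15405
k=2: 24525
k=3: 3375
k=4: 50625
k=5: 30375
k=6: 0
First zero at k = 6


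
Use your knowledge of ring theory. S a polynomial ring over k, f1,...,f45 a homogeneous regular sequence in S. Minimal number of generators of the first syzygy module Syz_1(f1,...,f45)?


Regular sequence => Koszul complex is the minimal free resolution.
Syz_1 minimally generated by Koszul relations f_i*e_j - f_j*e_i (i<j): mu(Syz_1) = beta_2 = C(m,2) = m(m-1)/2
m=45
45*44/2 = 990


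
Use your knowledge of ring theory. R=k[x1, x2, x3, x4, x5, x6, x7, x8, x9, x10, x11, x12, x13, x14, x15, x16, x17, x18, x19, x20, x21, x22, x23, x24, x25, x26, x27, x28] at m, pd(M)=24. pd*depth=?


pd+depth=28
depth=28-24=4
pd*depth=24*4=96


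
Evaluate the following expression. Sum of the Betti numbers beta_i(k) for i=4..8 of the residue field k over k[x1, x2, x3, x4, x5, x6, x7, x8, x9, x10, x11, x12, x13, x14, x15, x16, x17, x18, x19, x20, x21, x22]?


Koszul resolution: beta_i(k)=C(n,i), n=22
C(22,4)=7315, C(22,5)=26334, C(22,6)=74613, C(22,7)=170544, C(22,8)=319770
Sum=598576


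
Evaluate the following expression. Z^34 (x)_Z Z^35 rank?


rank(M(x)N) = rank(M)*rank(N)
34*35 = 1190


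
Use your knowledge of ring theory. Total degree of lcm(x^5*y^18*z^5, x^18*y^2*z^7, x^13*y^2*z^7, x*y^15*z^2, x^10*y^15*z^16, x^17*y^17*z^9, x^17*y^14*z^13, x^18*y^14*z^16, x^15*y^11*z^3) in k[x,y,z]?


lcm = componentwise max:
x: max(5,18,13,1,10,17,17,18,15)=18
y: max(18,2,2,15,15,17,14,14,11)=18
z: max(5,7,7,2,16,9,13,16,3)=16
Total=18+18+16=52


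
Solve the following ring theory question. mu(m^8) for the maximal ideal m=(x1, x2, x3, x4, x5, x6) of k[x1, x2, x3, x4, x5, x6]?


Graded Nakayama: mu(m^d) = dim_k (m^d/m^(d+1)) = #degree-8 monomials in 6 vars
C(n+d-1,d)=C(13,8)=1287


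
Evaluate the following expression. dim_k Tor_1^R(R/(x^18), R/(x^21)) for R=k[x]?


Tor_1(R/I,R/J)=(I cap J)/IJ=(x^21)/(x^39)
dim=39-21=min(18,21)=18


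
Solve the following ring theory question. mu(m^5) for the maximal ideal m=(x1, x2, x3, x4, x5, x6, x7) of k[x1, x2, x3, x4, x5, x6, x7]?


Graded Nakayama: mu(m^d) = dim_k (m^d/m^(d+1)) = #degree-5 monomials in 7 vars
C(n+d-1,d)=C(11,5)=462


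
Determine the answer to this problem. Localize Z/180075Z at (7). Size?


7-primary part: 180075=7^4*75
Size=7^4=2401


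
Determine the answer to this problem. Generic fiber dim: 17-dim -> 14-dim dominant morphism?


dim(fiber)=dim(X)-dim(Y)=17-14=3


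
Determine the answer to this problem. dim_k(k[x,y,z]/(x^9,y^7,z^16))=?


Basis: x^iy^jz^k, i<9,j<7,k<16
9*7*16=1008


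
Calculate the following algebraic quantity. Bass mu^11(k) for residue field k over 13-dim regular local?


C(n,i)=C(13,11)=78


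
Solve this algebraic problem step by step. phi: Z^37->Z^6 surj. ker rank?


rank(ker) = 37-6 = 31


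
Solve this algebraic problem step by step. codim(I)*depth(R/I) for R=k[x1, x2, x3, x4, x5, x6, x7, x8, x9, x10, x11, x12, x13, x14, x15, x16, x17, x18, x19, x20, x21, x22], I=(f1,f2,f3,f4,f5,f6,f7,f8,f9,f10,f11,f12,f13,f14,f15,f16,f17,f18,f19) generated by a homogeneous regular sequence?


codim=19, depth=dim(R/I)=22-19=3
Product=19*3=57


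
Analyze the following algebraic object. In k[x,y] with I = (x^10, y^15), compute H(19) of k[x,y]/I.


k[x,y], I = (x^10, y^15), d = 19
Need i < 10 and d-i < 15.
Range: 5 <= i <= 9.
H(19) = 5


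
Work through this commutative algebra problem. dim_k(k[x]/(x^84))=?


Basis: 1,x,...,x^83
dim=84


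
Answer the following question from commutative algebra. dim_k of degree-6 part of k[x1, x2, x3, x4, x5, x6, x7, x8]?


C(d+n-1,n-1)=C(13,7)=1716


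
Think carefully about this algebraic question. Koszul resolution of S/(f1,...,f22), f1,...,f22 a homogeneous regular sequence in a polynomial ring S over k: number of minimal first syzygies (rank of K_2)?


Regular sequence => Koszul complex is the minimal free resolution.
Syz_1 minimally generated by Koszul relations f_i*e_j - f_j*e_i (i<j): mu(Syz_1) = beta_2 = C(m,2) = m(m-1)/2
m=22
22*21/2 = 231


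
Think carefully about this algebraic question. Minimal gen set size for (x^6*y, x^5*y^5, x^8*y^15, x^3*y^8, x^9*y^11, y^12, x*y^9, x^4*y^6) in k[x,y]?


Remove redundant (divisible by others).
x^8*y^15 redundant.
x^9*y^11 redundant.
Min: x^6*y, x^5*y^5, x^4*y^6, x^3*y^8, x*y^9, y^12
Count=6


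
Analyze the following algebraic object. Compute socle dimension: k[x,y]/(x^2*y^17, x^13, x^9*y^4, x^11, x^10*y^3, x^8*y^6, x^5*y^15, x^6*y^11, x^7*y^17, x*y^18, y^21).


Socle = ann(m) = span of standard monomials u with x*u, y*u in I (staircase corners).
Redundant generators: x^13, x^7*y^17
Minimal generators: x^11, x^10*y^3, x^9*y^4, x^8*y^6, x^6*y^11, x^5*y^15, x^2*y^17, x*y^18, y^21
Corners: y^20, xy^17, x^4y^16, x^5y^14, x^7y^10, x^8y^5, x^9y^3, x^10y^2
Socle dim=8


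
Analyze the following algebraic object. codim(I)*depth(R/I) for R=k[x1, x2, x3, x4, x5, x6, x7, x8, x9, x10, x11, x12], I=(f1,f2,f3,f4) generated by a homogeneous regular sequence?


codim=4, depth=dim(R/I)=12-4=8
Product=4*8=32


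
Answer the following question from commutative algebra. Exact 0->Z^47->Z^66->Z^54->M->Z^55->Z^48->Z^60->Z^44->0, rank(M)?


Alt sum=0:
(-1)^0*47 + (-1)^1*66 + (-1)^2*54 + (-1)^3*? + (-1)^4*55 + (-1)^5*48 + (-1)^6*60 + (-1)^7*44=0
rank(M)=58


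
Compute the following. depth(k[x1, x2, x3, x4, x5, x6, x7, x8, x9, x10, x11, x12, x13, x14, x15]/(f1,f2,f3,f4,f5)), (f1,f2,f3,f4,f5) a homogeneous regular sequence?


depth(R)=15
depth(R/I)=15-5=10


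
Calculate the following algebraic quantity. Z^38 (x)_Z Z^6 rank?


rank(M(x)N) = rank(M)*rank(N)
38*6 = 228


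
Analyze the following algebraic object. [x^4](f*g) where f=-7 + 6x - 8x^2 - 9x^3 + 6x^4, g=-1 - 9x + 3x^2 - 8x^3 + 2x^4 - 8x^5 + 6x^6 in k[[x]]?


[x^4] = sum a_i*b_j, i+j=4
  -7*2=-14
  6*-8=-48
  -8*3=-24
  -9*-9=81
  6*-1=-6
Sum=-11


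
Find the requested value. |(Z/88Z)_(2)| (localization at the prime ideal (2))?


2-primary part: 88=2^3*11
Size=2^3=8


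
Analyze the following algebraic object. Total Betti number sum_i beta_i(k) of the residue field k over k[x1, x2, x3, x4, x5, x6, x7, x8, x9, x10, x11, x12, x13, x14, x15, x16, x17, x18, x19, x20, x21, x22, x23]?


Koszul resolution: beta_i(k)=C(n,i), n=23
sum_i C(23,i) = 2^23 = 8388608


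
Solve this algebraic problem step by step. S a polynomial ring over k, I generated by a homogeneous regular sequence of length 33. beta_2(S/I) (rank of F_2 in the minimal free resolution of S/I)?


Regular sequence => Koszul complex is the minimal free resolution.
Syz_1 minimally generated by Koszul relations f_i*e_j - f_j*e_i (i<j): mu(Syz_1) = beta_2 = C(m,2) = m(m-1)/2
m=33
33*32/2 = 528


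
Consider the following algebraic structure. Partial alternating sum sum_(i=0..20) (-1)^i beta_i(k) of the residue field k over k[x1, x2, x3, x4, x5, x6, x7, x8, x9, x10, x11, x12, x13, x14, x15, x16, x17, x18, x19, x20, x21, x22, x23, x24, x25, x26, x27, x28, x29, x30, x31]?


Koszul resolution: beta_i(k)=C(n,i), n=31
sum_(i=0..p) (-1)^i C(n,i) = (-1)^p C(n-1,p)
(-1)^20*C(30,20) = (-1)^20*30045015 = 30045015


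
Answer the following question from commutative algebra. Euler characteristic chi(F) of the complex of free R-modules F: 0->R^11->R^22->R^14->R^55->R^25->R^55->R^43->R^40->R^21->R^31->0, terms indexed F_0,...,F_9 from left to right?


chi = sum (-1)^i * rank:
(-1)^0*11=11
(-1)^1*22=-22
(-1)^2*14=14
(-1)^3*55=-55
(-1)^4*25=25
(-1)^5*55=-55
(-1)^6*43=43
(-1)^7*40=-40
(-1)^8*21=21
(-1)^9*31=-31
chi=-89


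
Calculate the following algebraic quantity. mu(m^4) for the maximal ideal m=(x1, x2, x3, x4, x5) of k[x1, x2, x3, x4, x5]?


Graded Nakayama: mu(m^d) = dim_k (m^d/m^(d+1)) = #degree-4 monomials in 5 vars
C(n+d-1,d)=C(8,4)=70


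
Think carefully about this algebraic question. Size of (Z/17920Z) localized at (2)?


2-primary part: 17920=2^9*35
Size=2^9=512


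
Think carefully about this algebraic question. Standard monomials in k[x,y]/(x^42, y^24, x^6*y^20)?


k[x,y]/I, I = (x^42, y^24, x^6*y^20)
Rect: 42x24=1008. Corner: (42-6)x(24-20)=144.
dim = 1008-144 = 864


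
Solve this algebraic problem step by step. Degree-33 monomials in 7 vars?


C(d+n-1,n-1)=C(39,6)=3262623


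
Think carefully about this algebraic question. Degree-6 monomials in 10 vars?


C(d+n-1,n-1)=C(15,9)=5005


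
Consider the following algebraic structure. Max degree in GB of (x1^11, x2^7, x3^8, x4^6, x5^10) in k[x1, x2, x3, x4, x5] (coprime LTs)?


Pure powers, coprime LTs => already GB.
Degrees: 11, 7, 8, 6, 10
Max=11


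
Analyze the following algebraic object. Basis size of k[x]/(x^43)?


Basis: 1,x,...,x^42
dim=43


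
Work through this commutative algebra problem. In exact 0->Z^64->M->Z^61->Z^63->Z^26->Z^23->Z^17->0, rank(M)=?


Alt sum=0:
(-1)^0*64 + (-1)^1*? + (-1)^2*61 + (-1)^3*63 + (-1)^4*26 + (-1)^5*23 + (-1)^6*17=0
rank(M)=82


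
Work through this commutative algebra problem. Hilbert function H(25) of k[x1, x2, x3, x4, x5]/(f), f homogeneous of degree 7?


C(29,4)-C(22,4)=23751-7315=16436


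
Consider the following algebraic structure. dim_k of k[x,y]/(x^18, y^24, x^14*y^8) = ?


k[x,y]/I, I = (x^18, y^24, x^14*y^8)
Rect: 18x24=432. Corner: (18-14)x(24-8)=64.
dim = 432-64 = 368


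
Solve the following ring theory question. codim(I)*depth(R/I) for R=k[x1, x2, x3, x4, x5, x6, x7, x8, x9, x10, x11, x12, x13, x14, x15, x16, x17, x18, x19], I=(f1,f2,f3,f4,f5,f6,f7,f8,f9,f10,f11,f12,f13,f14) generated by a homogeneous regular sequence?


codim=14, depth=dim(R/I)=19-14=5
Product=14*5=70


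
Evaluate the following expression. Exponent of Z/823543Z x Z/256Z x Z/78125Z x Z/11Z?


Exponent = lcm of the cyclic orders; pairwise coprime => product.
7^7*2^8*5^7*11^1=823543*256*78125*11=181179460000000


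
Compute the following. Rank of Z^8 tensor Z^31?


rank(M(x)N) = rank(M)*rank(N)
8*31 = 248


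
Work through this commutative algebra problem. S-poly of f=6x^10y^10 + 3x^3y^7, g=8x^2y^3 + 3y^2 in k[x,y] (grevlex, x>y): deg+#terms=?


LT(f)=6x^10y^10, LT(g)=8x^2y^3
lcm(LM)=x^10y^10
S(f,g) (scaled by 48 to clear denominators) = 8*f - 6x^8y^7*g = -18x^8y^9 + 24x^3y^7
2 terms, deg 17.
17+2=19


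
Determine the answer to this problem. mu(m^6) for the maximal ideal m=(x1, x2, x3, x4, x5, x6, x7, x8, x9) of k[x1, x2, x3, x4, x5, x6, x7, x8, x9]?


Graded Nakayama: mu(m^d) = dim_k (m^d/m^(d+1)) = #degree-6 monomials in 9 vars
C(n+d-1,d)=C(14,6)=3003


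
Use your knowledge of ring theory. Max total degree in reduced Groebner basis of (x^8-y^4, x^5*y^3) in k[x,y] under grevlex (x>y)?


LT(f1)=x^8, LT(f2)=x^5y^3, lcm=x^8y^3
S(f1,f2) = y^3*f1 - x^3*f2 = -y^7
Reduced GB = {f1, f2, y^7}; degrees 8, 8, 7
Max = 8


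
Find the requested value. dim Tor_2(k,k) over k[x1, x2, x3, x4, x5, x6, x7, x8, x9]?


Koszul: C(n,i)=C(9,2)=36


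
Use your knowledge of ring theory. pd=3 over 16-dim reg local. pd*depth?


pd+depth=16
depth=16-3=13
pd*depth=3*13=39


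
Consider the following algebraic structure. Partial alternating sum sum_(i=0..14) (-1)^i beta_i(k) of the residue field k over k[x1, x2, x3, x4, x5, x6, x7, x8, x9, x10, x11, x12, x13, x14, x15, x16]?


Koszul resolution: beta_i(k)=C(n,i), n=16
sum_(i=0..p) (-1)^i C(n,i) = (-1)^p C(n-1,p)
(-1)^14*C(15,14) = (-1)^14*15 = 15


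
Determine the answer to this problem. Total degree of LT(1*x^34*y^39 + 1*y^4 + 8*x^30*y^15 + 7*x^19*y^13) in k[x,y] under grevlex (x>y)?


LT: 1*x^34*y^39
deg_x=34, deg_y=39
Total=34+39=73


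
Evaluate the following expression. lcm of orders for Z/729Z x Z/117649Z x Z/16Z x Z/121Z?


Exponent = lcm of the cyclic orders; pairwise coprime => product.
3^6*7^6*2^4*11^2=729*117649*16*121=166043210256


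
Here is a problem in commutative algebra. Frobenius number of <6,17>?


gcd(6,17)=1 => F=ab-a-b=6*17-6-17=102-23=79


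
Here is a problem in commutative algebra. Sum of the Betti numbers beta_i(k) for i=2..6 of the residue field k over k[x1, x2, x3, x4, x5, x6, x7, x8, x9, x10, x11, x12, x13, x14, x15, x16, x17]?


Koszul resolution: beta_i(k)=C(n,i), n=17
C(17,2)=136, C(17,3)=680, C(17,4)=2380, C(17,5)=6188, C(17,6)=12376
Sum=21760


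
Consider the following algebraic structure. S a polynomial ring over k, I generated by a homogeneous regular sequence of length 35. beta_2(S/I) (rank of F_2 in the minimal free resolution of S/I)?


Regular sequence => Koszul complex is the minimal free resolution.
Syz_1 minimally generated by Koszul relations f_i*e_j - f_j*e_i (i<j): mu(Syz_1) = beta_2 = C(m,2) = m(m-1)/2
m=35
35*34/2 = 595


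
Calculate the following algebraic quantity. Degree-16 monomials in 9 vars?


C(d+n-1,n-1)=C(24,8)=735471


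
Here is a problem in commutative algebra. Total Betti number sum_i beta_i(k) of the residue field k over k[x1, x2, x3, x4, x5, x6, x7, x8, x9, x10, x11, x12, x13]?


Koszul resolution: beta_i(k)=C(n,i), n=13
sum_i C(13,i) = 2^13 = 8192


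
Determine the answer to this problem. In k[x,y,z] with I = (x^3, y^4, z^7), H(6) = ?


Need i<3, j<4, k<7 with i+j+k=6.
For each i, j ranges over max(0,6-i-6)..min(3,6-i):
  i=0: j in [0,3] -> 4
  i=1: j in [0,3] -> 4
  i=2: j in [0,3] -> 4
H(6) = 4+4+4 = 12


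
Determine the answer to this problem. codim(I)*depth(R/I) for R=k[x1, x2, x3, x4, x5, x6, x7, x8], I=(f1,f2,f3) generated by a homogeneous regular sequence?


codim=3, depth=dim(R/I)=8-3=5
Product=3*5=15


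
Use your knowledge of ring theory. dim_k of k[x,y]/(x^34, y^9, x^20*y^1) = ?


k[x,y]/I, I = (x^34, y^9, x^20*y^1)
Rect: 34x9=306. Corner: (34-20)x(9-1)=112.
dim = 306-112 = 194


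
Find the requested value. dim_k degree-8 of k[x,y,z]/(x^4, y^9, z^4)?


Need i<4, j<9, k<4 with i+j+k=8.
For each i, j ranges over max(0,8-i-3)..min(8,8-i):
  i=0: j in [5,8] -> 4
  i=1: j in [4,7] -> 4
  i=2: j in [3,6] -> 4
  i=3: j in [2,5] -> 4
H(8) = 4+4+4+4 = 16


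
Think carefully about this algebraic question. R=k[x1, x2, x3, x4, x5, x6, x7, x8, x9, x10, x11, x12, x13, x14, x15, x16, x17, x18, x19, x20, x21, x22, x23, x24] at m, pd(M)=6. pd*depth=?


pd+depth=24
depth=24-6=18
pd*depth=6*18=108


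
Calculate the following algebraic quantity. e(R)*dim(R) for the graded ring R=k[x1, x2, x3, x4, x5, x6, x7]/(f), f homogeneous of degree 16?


e(R)=deg(f)=16, dim(R)=7-1=6
e*dim=16*6=96


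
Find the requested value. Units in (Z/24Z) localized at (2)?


Local ring = Z/8Z.
phi(8) = 2^2*(2-1) = 4


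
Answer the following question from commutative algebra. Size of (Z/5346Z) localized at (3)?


3-primary part: 5346=3^5*22
Size=3^5=243


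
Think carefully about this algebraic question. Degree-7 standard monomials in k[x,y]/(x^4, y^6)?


k[x,y], I = (x^4, y^6), d = 7
Need i < 4 and d-i < 6.
Range: 2 <= i <= 3.
H(7) = 2


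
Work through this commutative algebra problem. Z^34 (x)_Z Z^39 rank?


rank(M(x)N) = rank(M)*rank(N)
34*39 = 1326


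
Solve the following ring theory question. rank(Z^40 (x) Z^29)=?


rank(M(x)N) = rank(M)*rank(N)
40*29 = 1160


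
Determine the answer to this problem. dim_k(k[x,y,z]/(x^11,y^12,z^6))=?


Basis: x^iy^jz^k, i<11,j<12,k<6
11*12*6=792


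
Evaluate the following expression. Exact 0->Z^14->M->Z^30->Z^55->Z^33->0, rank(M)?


Alt sum=0:
(-1)^0*14 + (-1)^1*? + (-1)^2*30 + (-1)^3*55 + (-1)^4*33=0
rank(M)=22


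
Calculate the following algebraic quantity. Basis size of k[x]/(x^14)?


Basis: 1,x,...,x^13
dim=14


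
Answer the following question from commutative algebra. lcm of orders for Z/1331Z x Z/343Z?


Exponent = lcm of the cyclic orders; pairwise coprime => product.
11^3*7^3=1331*343=456533


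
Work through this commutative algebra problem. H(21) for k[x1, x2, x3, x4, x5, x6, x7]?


C(d+n-1,n-1)=C(27,6)=296010


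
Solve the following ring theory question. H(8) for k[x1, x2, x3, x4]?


C(d+n-1,n-1)=C(11,3)=165


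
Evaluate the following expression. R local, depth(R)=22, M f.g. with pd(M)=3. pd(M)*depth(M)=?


pd+depth=22
depth=22-3=19
pd*depth=3*19=57


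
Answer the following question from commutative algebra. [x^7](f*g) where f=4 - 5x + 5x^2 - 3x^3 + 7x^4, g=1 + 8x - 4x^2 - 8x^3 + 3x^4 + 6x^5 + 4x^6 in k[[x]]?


[x^7] = sum a_i*b_j, i+j=7
  -5*4=-20
  5*6=30
  -3*3=-9
  7*-8=-56
Sum=-55


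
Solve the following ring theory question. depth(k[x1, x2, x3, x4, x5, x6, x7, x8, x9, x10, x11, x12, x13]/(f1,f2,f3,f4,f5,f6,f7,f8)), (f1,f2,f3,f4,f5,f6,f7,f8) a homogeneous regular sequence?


depth(R)=13
depth(R/I)=13-8=5


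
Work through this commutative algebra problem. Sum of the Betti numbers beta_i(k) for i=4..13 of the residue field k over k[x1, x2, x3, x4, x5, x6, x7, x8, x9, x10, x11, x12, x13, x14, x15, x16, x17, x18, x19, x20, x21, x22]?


Koszul resolution: beta_i(k)=C(n,i), n=22
C(22,4)=7315, C(22,5)=26334, C(22,6)=74613, C(22,7)=170544, C(22,8)=319770, C(22,9)=497420, C(22,10)=646646, C(22,11)=705432, C(22,12)=646646, C(22,13)=497420
Sum=3592140


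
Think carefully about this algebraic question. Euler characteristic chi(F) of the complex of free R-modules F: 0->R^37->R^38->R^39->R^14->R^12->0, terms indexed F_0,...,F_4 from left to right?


chi = sum (-1)^i * rank:
(-1)^0*37=37
(-1)^1*38=-38
(-1)^2*39=39
(-1)^3*14=-14
(-1)^4*12=12
chi=36


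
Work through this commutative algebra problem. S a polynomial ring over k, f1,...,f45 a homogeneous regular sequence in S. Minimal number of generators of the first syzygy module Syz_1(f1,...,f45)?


Regular sequence => Koszul complex is the minimal free resolution.
Syz_1 minimally generated by Koszul relations f_i*e_j - f_j*e_i (i<j): mu(Syz_1) = beta_2 = C(m,2) = m(m-1)/2
m=45
45*44/2 = 990


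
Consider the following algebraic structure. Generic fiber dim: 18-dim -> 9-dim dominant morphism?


dim(fiber)=dim(X)-dim(Y)=18-9=9


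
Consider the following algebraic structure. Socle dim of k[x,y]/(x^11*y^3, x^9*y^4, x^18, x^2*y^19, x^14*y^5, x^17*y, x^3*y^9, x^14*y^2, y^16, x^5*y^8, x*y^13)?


Socle = ann(m) = span of standard monomials u with x*u, y*u in I (staircase corners).
Redundant generators: x^2*y^19, x^14*y^5
Minimal generators: x^18, x^17*y, x^14*y^2, x^11*y^3, x^9*y^4, x^5*y^8, x^3*y^9, x*y^13, y^16
Corners: y^15, x^2y^12, x^4y^8, x^8y^7, x^10y^3, x^13y^2, x^16y, x^17
Socle dim=8


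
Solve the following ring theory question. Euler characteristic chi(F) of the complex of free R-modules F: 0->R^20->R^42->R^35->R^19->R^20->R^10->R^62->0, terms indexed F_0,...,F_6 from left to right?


chi = sum (-1)^i * rank:
(-1)^0*20=20
(-1)^1*42=-42
(-1)^2*35=35
(-1)^3*19=-19
(-1)^4*20=20
(-1)^5*10=-10
(-1)^6*62=62
chi=66


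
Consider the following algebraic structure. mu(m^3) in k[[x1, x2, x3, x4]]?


C(n+d-1,d)=C(6,3)=20


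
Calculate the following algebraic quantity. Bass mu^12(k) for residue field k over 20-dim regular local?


C(n,i)=C(20,12)=125970


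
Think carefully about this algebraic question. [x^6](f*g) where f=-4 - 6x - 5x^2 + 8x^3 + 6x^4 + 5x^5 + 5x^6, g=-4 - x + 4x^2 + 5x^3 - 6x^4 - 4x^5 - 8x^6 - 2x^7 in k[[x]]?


[x^6] = sum a_i*b_j, i+j=6
  -4*-8=32
  -6*-4=24
  -5*-6=30
  8*5=40
  6*4=24
  5*-1=-5
  5*-4=-20
Sum=125


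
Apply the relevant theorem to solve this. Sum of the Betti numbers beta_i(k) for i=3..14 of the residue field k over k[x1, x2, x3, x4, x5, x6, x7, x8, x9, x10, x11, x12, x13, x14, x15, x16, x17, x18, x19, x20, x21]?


Koszul resolution: beta_i(k)=C(n,i), n=21
C(21,3)=1330, C(21,4)=5985, C(21,5)=20349, C(21,6)=54264, C(21,7)=116280, C(21,8)=203490, C(21,9)=293930, C(21,10)=352716, C(21,11)=352716, C(21,12)=293930, C(21,13)=203490, C(21,14)=116280
Sum=2014760


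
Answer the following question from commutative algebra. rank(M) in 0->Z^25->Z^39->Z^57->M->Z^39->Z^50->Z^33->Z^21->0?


Alt sum=0:
(-1)^0*25 + (-1)^1*39 + (-1)^2*57 + (-1)^3*? + (-1)^4*39 + (-1)^5*50 + (-1)^6*33 + (-1)^7*21=0
rank(M)=44


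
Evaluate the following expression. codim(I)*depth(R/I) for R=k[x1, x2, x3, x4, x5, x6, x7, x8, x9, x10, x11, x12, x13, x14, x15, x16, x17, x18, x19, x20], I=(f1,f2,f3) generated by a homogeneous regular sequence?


codim=3, depth=dim(R/I)=20-3=17
Product=3*17=51


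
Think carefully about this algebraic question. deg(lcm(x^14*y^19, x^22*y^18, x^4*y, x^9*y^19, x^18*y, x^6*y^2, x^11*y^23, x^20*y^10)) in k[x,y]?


lcm = componentwise max:
x: max(14,22,4,9,18,6,11,20)=22
y: max(19,18,1,19,1,2,23,10)=23
Total=22+23=45


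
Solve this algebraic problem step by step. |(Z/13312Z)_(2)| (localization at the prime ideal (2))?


2-primary part: 13312=2^10*13
Size=2^10=1024


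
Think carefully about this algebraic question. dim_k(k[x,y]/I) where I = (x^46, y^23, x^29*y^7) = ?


k[x,y]/I, I = (x^46, y^23, x^29*y^7)
Rect: 46x23=1058. Corner: (46-29)x(23-7)=272.
dim = 1058-272 = 786


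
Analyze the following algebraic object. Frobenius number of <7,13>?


gcd(7,13)=1 => F=ab-a-b=7*13-7-13=91-20=71


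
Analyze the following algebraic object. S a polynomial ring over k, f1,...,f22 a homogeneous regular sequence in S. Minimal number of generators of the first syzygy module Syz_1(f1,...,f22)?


Regular sequence => Koszul complex is the minimal free resolution.
Syz_1 minimally generated by Koszul relations f_i*e_j - f_j*e_i (i<j): mu(Syz_1) = beta_2 = C(m,2) = m(m-1)/2
m=22
22*21/2 = 231


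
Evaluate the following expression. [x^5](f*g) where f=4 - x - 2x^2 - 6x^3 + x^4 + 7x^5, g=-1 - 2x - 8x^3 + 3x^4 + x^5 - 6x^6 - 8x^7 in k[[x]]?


[x^5] = sum a_i*b_j, i+j=5
  4*1=4
  -1*3=-3
  -2*-8=16
  1*-2=-2
  7*-1=-7
Sum=8


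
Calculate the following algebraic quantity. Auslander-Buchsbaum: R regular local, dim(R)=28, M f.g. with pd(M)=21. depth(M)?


pd+depth=depth(R)=28
depth=28-21=7


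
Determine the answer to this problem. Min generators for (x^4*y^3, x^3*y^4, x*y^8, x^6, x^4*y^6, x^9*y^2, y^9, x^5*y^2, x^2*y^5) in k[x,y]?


Remove redundant (divisible by others).
x^9*y^2 redundant.
x^4*y^6 redundant.
Min: x^6, x^5*y^2, x^4*y^3, x^3*y^4, x^2*y^5, x*y^8, y^9
Count=7


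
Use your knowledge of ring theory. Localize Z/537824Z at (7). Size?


7-primary part: 537824=7^5*32
Size=7^5=16807


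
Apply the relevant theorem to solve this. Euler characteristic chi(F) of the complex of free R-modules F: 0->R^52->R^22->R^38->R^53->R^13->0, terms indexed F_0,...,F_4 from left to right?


chi = sum (-1)^i * rank:
(-1)^0*52=52
(-1)^1*22=-22
(-1)^2*38=38
(-1)^3*53=-53
(-1)^4*13=13
chi=28


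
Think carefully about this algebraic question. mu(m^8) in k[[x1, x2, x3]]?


C(n+d-1,d)=C(10,8)=45


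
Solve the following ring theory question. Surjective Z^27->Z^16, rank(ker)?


rank(ker) = 27-16 = 11


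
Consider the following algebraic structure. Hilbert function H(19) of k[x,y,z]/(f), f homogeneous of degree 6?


C(21,2)-C(15,2)=210-105=105


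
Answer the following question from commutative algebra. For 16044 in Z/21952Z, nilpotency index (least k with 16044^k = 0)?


16044^k mod 21952:
k=1: 16044
k=2: 784
k=3: 0
First zero at k = 3


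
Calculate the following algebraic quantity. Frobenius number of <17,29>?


gcd(17,29)=1 => F=ab-a-b=17*29-17-29=493-46=447


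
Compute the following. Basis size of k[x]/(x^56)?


Basis: 1,x,...,x^55
dim=56
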